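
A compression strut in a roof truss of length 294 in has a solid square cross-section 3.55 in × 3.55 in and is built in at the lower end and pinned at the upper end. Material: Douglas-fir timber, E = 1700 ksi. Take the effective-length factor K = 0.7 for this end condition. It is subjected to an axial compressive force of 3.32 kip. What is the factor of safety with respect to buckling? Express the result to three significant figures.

n ≈ 1.58

I = a⁴/12 = 3.55⁴/12 = 13.24 in⁴
Effective length L_e = K·L = 0.7 × 294 = 205.8 in
P_cr = π²EI / L_e² = π² × 1700×10³ × 13.24 / 205.8² = 5.243×10^3 lb
Factor of safety n = P_cr / P = 5.2431 / 3.32 = 1.58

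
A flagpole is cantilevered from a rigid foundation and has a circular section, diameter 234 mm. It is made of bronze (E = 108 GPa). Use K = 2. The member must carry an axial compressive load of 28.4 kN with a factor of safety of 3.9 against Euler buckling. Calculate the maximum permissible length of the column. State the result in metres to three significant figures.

L_max ≈ 18.8 m

I = πd⁴/64 = π×234⁴/64 = 1.472×10^8 mm⁴
I = 1.472×10^-4 m⁴
Required critical load P_cr = n·P = 3.9 × 28.4 = 110.8 kN = 1.108×10^5 N
From P_cr = π²EI/(K·L)²:  L = (1/K)·√(π²EI/P_cr) = (1/2)·√(π²×1.08×10^11×1.472×10^-4/1.108×10^5)
L = 18.8 m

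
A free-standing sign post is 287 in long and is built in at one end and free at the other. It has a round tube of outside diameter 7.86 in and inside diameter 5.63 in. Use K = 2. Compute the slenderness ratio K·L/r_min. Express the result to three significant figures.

d_o = 7.86 in, d_i = 5.63 in
I = π(d_o⁴ − d_i⁴)/64 = π(7.86⁴ − 5.630⁴)/64 = 138.0 in⁴
A = 23.63 in²;  r_min = √(I/A) = √(138.0/23.63) = 2.417 in
L_e = K·L = 2 × 287 = 574.0 in
λ = L_e / r_min = 574.00 / 2.417 = 237

λ ≈ 237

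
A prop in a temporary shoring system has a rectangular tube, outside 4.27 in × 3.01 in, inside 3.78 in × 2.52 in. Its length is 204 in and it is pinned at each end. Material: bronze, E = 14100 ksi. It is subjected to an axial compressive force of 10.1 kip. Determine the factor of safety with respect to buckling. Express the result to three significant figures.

Weak-axis I_min = (h_o·b_o³ − h_i·b_i³)/12 with b_o = 3.01, b_i = 2.520 in (shorter outer/inner sides).
I_min = (4.27×3.01³ − 3.780×2.520³)/12 = 4.663 in⁴
Effective length L_e = K·L = 1 × 204 = 204.0 in
P_cr = π²EI / L_e² = π² × 14100×10³ × 4.663 / 204.0² = 1.559×10^4 lb
Factor of safety n = P_cr / P = 15.593 / 10.1 = 1.54

n ≈ 1.54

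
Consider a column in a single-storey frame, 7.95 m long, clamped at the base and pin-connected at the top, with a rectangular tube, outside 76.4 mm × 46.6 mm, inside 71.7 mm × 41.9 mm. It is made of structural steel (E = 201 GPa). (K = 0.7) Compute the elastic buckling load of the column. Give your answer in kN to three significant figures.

Weak-axis I_min = (h_o·b_o³ − h_i·b_i³)/12 with b_o = 46.6, b_i = 41.90 mm (shorter outer/inner sides).
I_min = (76.4×46.6³ − 71.70×41.90³)/12 = 2.048×10^5 mm⁴
I = 2.048×10^5 mm⁴ = 2.048×10^-7 m⁴
Effective length L_e = K·L = 0.7 × 7.95 = 5.565 m
P_cr = π²EI / L_e² = π² × 201×10⁹ × 2.048×10^-7 / 5.565² = 1.312×10^4 N

P_cr ≈ 13.1 kN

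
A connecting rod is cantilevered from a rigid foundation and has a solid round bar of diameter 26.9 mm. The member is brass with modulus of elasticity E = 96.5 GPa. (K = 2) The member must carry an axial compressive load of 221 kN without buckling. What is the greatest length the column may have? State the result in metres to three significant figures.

L_max ≈ 0.166 m

I = πd⁴/64 = π×26.9⁴/64 = 2.570×10^4 mm⁴
I = 2.570×10^-8 m⁴
At the buckling limit P_cr = P = 2.210×10^5 N
From P_cr = π²EI/(K·L)²:  L = (1/K)·√(π²EI/P_cr) = (1/2)·√(π²×9.65×10^10×2.570×10^-8/2.210×10^5)
L = 0.166 m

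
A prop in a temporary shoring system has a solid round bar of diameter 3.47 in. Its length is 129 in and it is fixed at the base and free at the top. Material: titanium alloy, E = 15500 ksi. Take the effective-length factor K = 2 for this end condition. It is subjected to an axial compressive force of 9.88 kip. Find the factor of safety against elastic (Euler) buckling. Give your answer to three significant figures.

I = πd⁴/64 = π×3.47⁴/64 = 7.117 in⁴
Effective length L_e = K·L = 2 × 129 = 258.0 in
P_cr = π²EI / L_e² = π² × 15500×10³ × 7.117 / 258.0² = 1.636×10^4 lb
Factor of safety n = P_cr / P = 16.356 / 9.88 = 1.66

n ≈ 1.66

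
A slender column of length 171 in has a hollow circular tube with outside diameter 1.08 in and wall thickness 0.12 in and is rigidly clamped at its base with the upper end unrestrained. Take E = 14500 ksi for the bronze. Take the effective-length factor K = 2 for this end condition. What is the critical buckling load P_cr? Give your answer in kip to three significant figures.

P_cr ≈ 0.0518 kip

Inner diameter d_i = 1.08 − 2×0.12 = 0.8400 in
I = π(d_o⁴ − d_i⁴)/64 = π(1.08⁴ − 0.8400⁴)/64 = 4.234×10^-2 in⁴
Effective length L_e = K·L = 2 × 171 = 342.0 in
P_cr = π²EI / L_e² = π² × 14500×10³ × 4.234×10^-2 / 342.0² = 51.81 lb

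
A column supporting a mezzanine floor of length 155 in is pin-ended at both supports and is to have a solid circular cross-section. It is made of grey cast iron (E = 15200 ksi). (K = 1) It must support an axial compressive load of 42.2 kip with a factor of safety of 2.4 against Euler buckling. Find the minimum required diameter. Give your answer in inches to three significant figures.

Required P_cr = n·P = 2.4 × 42.2 = 101.3 kip
L_e = K·L = 1 × 155 = 155.0 in
Required I = P_cr·L_e²/(π²E) = 1.013×10^5 × 155.0² / (π² × 1.52×10^7) = 16.22 in⁴
Solid circle: I = πd⁴/64  ⇒  d = (64I/π)^(1/4) = (64×16.22/π)^(1/4) = 4.26 in

d ≈ 4.26 in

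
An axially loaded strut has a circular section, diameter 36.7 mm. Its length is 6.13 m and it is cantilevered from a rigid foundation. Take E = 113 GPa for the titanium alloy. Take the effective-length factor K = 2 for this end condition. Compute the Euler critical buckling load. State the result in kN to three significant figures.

I = πd⁴/64 = π×36.7⁴/64 = 8.905×10^4 mm⁴
I = 8.905×10^4 mm⁴ = 8.905×10^-8 m⁴
Effective length L_e = K·L = 2 × 6.13 = 12.26 m
P_cr = π²EI / L_e² = π² × 113×10⁹ × 8.905×10^-8 / 12.26² = 660.7 N

P_cr ≈ 0.661 kN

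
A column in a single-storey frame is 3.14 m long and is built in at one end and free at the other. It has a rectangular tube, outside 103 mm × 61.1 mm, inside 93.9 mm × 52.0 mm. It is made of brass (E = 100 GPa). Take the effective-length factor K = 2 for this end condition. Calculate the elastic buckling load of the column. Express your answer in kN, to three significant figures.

Weak-axis I_min = (h_o·b_o³ − h_i·b_i³)/12 with b_o = 61.1, b_i = 52.00 mm (shorter outer/inner sides).
I_min = (103×61.1³ − 93.90×52.00³)/12 = 8.576×10^5 mm⁴
I = 8.576×10^5 mm⁴ = 8.576×10^-7 m⁴
Effective length L_e = K·L = 2 × 3.14 = 6.280 m
P_cr = π²EI / L_e² = π² × 100×10⁹ × 8.576×10^-7 / 6.280² = 2.146×10^4 N

P_cr ≈ 21.5 kN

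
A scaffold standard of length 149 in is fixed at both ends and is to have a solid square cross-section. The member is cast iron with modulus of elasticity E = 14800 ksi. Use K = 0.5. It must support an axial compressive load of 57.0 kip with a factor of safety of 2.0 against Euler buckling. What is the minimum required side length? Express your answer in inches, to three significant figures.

a ≈ 2.69 in

Required P_cr = n·P = 2.0 × 57.0 = 114.0 kip
L_e = K·L = 0.5 × 149 = 74.50 in
Required I = P_cr·L_e²/(π²E) = 1.140×10^5 × 74.50² / (π² × 1.48×10^7) = 4.332 in⁴
Solid square: I = a⁴/12  ⇒  a = (12I)^(1/4) = (12×4.332)^(1/4) = 2.69 in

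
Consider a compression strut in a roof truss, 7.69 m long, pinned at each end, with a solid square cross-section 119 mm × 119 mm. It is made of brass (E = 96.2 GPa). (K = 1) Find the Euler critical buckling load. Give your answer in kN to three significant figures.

I = a⁴/12 = 119⁴/12 = 1.671×10^7 mm⁴
I = 1.671×10^7 mm⁴ = 1.671×10^-5 m⁴
Effective length L_e = K·L = 1 × 7.69 = 7.690 m
P_cr = π²EI / L_e² = π² × 96.2×10⁹ × 1.671×10^-5 / 7.690² = 2.683×10^5 N

P_cr ≈ 268 kN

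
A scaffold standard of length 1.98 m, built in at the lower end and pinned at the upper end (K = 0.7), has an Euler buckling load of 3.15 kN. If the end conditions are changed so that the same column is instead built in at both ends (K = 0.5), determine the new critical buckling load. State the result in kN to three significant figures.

P_cr ≈ 6.17 kN

P_cr ∝ 1/K², so P_cr,new = P_cr,old × (K_old/K_new)² = 3.15 × (0.7/0.5)²
= 3.15 × 1.960 = 6.17 kN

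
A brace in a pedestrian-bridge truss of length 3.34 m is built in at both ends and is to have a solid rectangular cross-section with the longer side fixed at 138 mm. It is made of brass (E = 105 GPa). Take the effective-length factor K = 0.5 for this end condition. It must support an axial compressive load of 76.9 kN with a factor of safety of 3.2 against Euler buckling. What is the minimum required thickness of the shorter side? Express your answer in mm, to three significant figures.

Required P_cr = n·P = 3.2 × 76.9 = 246.1 kN
L_e = K·L = 0.5 × 3.34 = 1.670 m
Required I = P_cr·L_e²/(π²E) = 2.461×10^5 × 1.670² / (π² × 1.05×10^11) = 6.622×10^-7 m⁴
I_req = 6.622×10^5 mm⁴
Rectangle, weak axis: I_min = h·b³/12 with h = 138 mm fixed  ⇒  b = (12I/h)^(1/3) = 38.6 mm

b ≈ 38.6 mm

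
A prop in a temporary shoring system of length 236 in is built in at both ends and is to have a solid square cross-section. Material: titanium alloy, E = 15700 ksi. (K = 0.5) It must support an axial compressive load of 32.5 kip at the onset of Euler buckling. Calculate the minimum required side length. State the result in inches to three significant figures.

L_e = K·L = 0.5 × 236 = 118.0 in
Required I = P_cr·L_e²/(π²E) = 3.250×10^4 × 118.0² / (π² × 1.57×10^7) = 2.920 in⁴
Solid square: I = a⁴/12  ⇒  a = (12I)^(1/4) = (12×2.920)^(1/4) = 2.43 in

a ≈ 2.43 in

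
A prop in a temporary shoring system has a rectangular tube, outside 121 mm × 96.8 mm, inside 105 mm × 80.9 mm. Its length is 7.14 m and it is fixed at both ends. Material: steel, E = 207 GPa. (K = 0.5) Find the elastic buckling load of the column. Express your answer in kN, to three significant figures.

Weak-axis I_min = (h_o·b_o³ − h_i·b_i³)/12 with b_o = 96.8, b_i = 80.90 mm (shorter outer/inner sides).
I_min = (121×96.8³ − 105.0×80.90³)/12 = 4.513×10^6 mm⁴
I = 4.513×10^6 mm⁴ = 4.513×10^-6 m⁴
Effective length L_e = K·L = 0.5 × 7.14 = 3.570 m
P_cr = π²EI / L_e² = π² × 207×10⁹ × 4.513×10^-6 / 3.570² = 7.234×10^5 N

P_cr ≈ 723 kN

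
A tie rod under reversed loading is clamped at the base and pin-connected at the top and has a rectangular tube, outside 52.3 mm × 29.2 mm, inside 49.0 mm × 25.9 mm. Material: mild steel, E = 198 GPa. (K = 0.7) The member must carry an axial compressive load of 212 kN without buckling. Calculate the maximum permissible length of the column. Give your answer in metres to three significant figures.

L_max ≈ 0.841 m

Weak-axis I_min = (h_o·b_o³ − h_i·b_i³)/12 with b_o = 29.2, b_i = 25.90 mm (shorter outer/inner sides).
I_min = (52.3×29.2³ − 49.00×25.90³)/12 = 3.757×10^4 mm⁴
I = 3.757×10^-8 m⁴
At the buckling limit P_cr = P = 2.120×10^5 N
From P_cr = π²EI/(K·L)²:  L = (1/K)·√(π²EI/P_cr) = (1/0.7)·√(π²×1.98×10^11×3.757×10^-8/2.120×10^5)
L = 0.841 m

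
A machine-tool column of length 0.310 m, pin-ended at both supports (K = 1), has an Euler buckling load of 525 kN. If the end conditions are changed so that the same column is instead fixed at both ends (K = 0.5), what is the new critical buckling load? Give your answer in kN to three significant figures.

P_cr ∝ 1/K², so P_cr,new = P_cr,old × (K_old/K_new)² = 525 × (1/0.5)²
= 525 × 4.000 = 2100 kN

P_cr ≈ 2100 kN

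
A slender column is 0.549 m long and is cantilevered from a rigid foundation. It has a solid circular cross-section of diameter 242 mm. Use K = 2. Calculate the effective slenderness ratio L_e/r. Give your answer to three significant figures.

λ ≈ 18.1

For a solid circle r = d/4 = 242/4 = 60.50 mm
L_e = K·L = 2 × 0.549 m = 1.098 m = 1098.0 mm
λ = L_e / r_min = 1098.0 / 60.50 = 18.1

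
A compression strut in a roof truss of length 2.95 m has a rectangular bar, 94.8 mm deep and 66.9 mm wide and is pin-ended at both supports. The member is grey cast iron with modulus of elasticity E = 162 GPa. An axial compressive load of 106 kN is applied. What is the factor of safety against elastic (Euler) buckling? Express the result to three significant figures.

Buckling occurs about the weak axis: I_min = h·b³/12 with b = 66.9 mm (the shorter side).
I_min = 94.8×66.9³/12 = 2.365×10^6 mm⁴
I = 2.365×10^6 mm⁴ = 2.365×10^-6 m⁴
Effective length L_e = K·L = 1 × 2.95 = 2.950 m
P_cr = π²EI / L_e² = π² × 162×10⁹ × 2.365×10^-6 / 2.950² = 4.346×10^5 N
Factor of safety n = P_cr / P = 434.59 / 106 = 4.10

n ≈ 4.10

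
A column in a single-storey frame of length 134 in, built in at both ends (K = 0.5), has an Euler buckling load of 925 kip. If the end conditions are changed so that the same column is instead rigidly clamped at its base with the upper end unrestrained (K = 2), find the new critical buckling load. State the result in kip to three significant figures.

P_cr ≈ 57.8 kip

P_cr ∝ 1/K², so P_cr,new = P_cr,old × (K_old/K_new)² = 925 × (0.5/2)²
= 925 × 0.06250 = 57.8 kip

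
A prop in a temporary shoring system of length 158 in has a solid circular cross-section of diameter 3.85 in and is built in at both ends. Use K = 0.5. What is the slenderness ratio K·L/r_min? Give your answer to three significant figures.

For a solid circle r = d/4 = 3.85/4 = 0.9625 in
L_e = K·L = 0.5 × 158 = 79.00 in
λ = L_e / r_min = 79.000 / 0.9625 = 82.1

λ ≈ 82.1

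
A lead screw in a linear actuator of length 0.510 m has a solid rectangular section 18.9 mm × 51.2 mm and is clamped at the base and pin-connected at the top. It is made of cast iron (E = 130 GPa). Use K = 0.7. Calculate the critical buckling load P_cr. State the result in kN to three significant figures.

Buckling occurs about the weak axis: I_min = h·b³/12 with b = 18.9 mm (the shorter side).
I_min = 51.2×18.9³/12 = 2.881×10^4 mm⁴
I = 2.881×10^4 mm⁴ = 2.881×10^-8 m⁴
Effective length L_e = K·L = 0.7 × 0.510 = 0.3570 m
P_cr = π²EI / L_e² = π² × 130×10⁹ × 2.881×10^-8 / 0.3570² = 2.900×10^5 N

P_cr ≈ 290 kN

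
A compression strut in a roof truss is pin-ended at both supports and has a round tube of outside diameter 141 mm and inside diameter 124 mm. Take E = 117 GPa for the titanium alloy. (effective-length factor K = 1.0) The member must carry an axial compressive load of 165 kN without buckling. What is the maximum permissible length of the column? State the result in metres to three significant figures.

d_o = 141 mm, d_i = 124 mm
I = π(d_o⁴ − d_i⁴)/64 = π(141⁴ − 124.0⁴)/64 = 7.797×10^6 mm⁴
I = 7.797×10^-6 m⁴
At the buckling limit P_cr = P = 1.650×10^5 N
From P_cr = π²EI/(K·L)²:  L = (1/K)·√(π²EI/P_cr) = (1/1)·√(π²×1.17×10^11×7.797×10^-6/1.650×10^5)
L = 7.39 m

L_max ≈ 7.39 m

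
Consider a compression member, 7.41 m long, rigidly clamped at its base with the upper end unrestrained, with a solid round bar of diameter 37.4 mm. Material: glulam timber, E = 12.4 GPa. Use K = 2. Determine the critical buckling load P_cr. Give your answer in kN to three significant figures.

I = πd⁴/64 = π×37.4⁴/64 = 9.604×10^4 mm⁴
I = 9.604×10^4 mm⁴ = 9.604×10^-8 m⁴
Effective length L_e = K·L = 2 × 7.41 = 14.82 m
P_cr = π²EI / L_e² = π² × 12.4×10⁹ × 9.604×10^-8 / 14.82² = 53.52 N

P_cr ≈ 0.0535 kN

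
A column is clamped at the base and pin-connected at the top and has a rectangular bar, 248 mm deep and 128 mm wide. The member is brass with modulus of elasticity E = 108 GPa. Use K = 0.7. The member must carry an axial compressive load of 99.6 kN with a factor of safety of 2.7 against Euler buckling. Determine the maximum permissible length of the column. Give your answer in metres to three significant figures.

L_max ≈ 18.7 m

Buckling occurs about the weak axis: I_min = h·b³/12 with b = 128 mm (the shorter side).
I_min = 248×128³/12 = 4.334×10^7 mm⁴
I = 4.334×10^-5 m⁴
Required critical load P_cr = n·P = 2.7 × 99.6 = 268.9 kN = 2.689×10^5 N
From P_cr = π²EI/(K·L)²:  L = (1/K)·√(π²EI/P_cr) = (1/0.7)·√(π²×1.08×10^11×4.334×10^-5/2.689×10^5)
L = 18.7 m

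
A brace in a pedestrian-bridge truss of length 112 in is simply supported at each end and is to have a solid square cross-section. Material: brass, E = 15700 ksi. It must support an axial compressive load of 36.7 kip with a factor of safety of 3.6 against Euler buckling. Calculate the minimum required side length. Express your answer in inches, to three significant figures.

a ≈ 3.37 in

Required P_cr = n·P = 3.6 × 36.7 = 132.1 kip
L_e = K·L = 1 × 112 = 112.0 in
Required I = P_cr·L_e²/(π²E) = 1.321×10^5 × 112.0² / (π² × 1.57×10^7) = 10.70 in⁴
Solid square: I = a⁴/12  ⇒  a = (12I)^(1/4) = (12×10.70)^(1/4) = 3.37 in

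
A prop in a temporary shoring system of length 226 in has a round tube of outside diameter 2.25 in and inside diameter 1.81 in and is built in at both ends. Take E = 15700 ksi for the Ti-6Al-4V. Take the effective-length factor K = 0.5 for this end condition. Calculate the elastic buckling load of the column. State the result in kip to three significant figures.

P_cr ≈ 8.87 kip

d_o = 2.25 in, d_i = 1.81 in
I = π(d_o⁴ − d_i⁴)/64 = π(2.25⁴ − 1.810⁴)/64 = 0.7312 in⁴
Effective length L_e = K·L = 0.5 × 226 = 113.0 in
P_cr = π²EI / L_e² = π² × 15700×10³ × 0.7312 / 113.0² = 8.873×10^3 lb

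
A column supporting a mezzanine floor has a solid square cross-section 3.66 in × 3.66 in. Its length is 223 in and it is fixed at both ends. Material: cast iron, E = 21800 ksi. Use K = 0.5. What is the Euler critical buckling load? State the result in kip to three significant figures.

I = a⁴/12 = 3.66⁴/12 = 14.95 in⁴
Effective length L_e = K·L = 0.5 × 223 = 111.5 in
P_cr = π²EI / L_e² = π² × 21800×10³ × 14.95 / 111.5² = 2.588×10^5 lb

P_cr ≈ 259 kip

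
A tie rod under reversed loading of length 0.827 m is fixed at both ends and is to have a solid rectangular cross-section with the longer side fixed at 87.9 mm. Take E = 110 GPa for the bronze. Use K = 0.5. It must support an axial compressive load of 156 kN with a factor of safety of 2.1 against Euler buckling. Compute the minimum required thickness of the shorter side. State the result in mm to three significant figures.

Required P_cr = n·P = 2.1 × 156 = 327.6 kN
L_e = K·L = 0.5 × 0.827 = 0.4135 m
Required I = P_cr·L_e²/(π²E) = 3.276×10^5 × 0.4135² / (π² × 1.10×10^11) = 5.159×10^-8 m⁴
I_req = 5.159×10^4 mm⁴
Rectangle, weak axis: I_min = h·b³/12 with h = 87.9 mm fixed  ⇒  b = (12I/h)^(1/3) = 19.2 mm

b ≈ 19.2 mm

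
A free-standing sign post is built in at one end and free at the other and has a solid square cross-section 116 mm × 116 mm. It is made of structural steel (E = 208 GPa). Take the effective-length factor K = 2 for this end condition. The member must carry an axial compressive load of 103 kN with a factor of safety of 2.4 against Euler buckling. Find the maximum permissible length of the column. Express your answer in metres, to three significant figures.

I = a⁴/12 = 116⁴/12 = 1.509×10^7 mm⁴
I = 1.509×10^-5 m⁴
Required critical load P_cr = n·P = 2.4 × 103 = 247.2 kN = 2.472×10^5 N
From P_cr = π²EI/(K·L)²:  L = (1/K)·√(π²EI/P_cr) = (1/2)·√(π²×2.08×10^11×1.509×10^-5/2.472×10^5)
L = 5.60 m

L_max ≈ 5.60 m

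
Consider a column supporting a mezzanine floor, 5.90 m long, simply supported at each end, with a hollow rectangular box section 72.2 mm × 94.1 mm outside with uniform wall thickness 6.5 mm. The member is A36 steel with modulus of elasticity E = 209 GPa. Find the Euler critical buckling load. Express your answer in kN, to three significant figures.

P_cr ≈ 91.8 kN

Inner dimensions: h_i = 94.1 − 2×6.5 = 81.10 mm, b_i = 72.2 − 2×6.5 = 59.20 mm
Weak-axis I_min = (h_o·b_o³ − h_i·b_i³)/12 with b_o = 72.2, b_i = 59.20 mm (shorter outer/inner sides).
I_min = (94.1×72.2³ − 81.10×59.20³)/12 = 1.549×10^6 mm⁴
I = 1.549×10^6 mm⁴ = 1.549×10^-6 m⁴
Effective length L_e = K·L = 1 × 5.90 = 5.900 m
P_cr = π²EI / L_e² = π² × 209×10⁹ × 1.549×10^-6 / 5.900² = 9.180×10^4 N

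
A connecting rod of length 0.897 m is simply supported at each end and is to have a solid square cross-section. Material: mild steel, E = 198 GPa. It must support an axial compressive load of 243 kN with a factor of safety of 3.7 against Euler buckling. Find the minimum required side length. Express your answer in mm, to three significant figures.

Required P_cr = n·P = 3.7 × 243 = 899.1 kN
L_e = K·L = 1 × 0.897 = 0.8970 m
Required I = P_cr·L_e²/(π²E) = 8.991×10^5 × 0.8970² / (π² × 1.98×10^11) = 3.702×10^-7 m⁴
I_req = 3.702×10^5 mm⁴
Solid square: I = a⁴/12  ⇒  a = (12I)^(1/4) = (12×3.702×10^5)^(1/4) = 45.9 mm

a ≈ 45.9 mm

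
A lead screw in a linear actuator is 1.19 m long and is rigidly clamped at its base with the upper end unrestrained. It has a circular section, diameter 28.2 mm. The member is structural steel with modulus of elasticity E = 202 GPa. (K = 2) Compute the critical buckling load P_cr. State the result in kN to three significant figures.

P_cr ≈ 10.9 kN

I = πd⁴/64 = π×28.2⁴/64 = 3.104×10^4 mm⁴
I = 3.104×10^4 mm⁴ = 3.104×10^-8 m⁴
Effective length L_e = K·L = 2 × 1.19 = 2.380 m
P_cr = π²EI / L_e² = π² × 202×10⁹ × 3.104×10^-8 / 2.380² = 1.093×10^4 N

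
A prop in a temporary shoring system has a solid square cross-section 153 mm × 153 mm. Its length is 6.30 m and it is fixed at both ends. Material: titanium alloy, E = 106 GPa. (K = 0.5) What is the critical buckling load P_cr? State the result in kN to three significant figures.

P_cr ≈ 4810 kN

I = a⁴/12 = 153⁴/12 = 4.567×10^7 mm⁴
I = 4.567×10^7 mm⁴ = 4.567×10^-5 m⁴
Effective length L_e = K·L = 0.5 × 6.30 = 3.150 m
P_cr = π²EI / L_e² = π² × 106×10⁹ × 4.567×10^-5 / 3.150² = 4.815×10^6 N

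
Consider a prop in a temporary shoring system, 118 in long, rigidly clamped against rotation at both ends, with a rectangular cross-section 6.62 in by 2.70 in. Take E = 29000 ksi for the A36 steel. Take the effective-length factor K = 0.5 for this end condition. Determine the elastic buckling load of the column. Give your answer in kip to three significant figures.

P_cr ≈ 893 kip

Buckling occurs about the weak axis: I_min = h·b³/12 with b = 2.70 in (the shorter side).
I_min = 6.62×2.70³/12 = 10.86 in⁴
Effective length L_e = K·L = 0.5 × 118 = 59.00 in
P_cr = π²EI / L_e² = π² × 29000×10³ × 10.86 / 59.00² = 8.928×10^5 lb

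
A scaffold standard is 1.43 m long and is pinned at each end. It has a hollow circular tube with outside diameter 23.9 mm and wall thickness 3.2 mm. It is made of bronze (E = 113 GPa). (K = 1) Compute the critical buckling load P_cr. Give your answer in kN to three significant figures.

P_cr ≈ 6.22 kN

Inner diameter d_i = 23.9 − 2×3.2 = 17.50 mm
I = π(d_o⁴ − d_i⁴)/64 = π(23.9⁴ − 17.50⁴)/64 = 1.141×10^4 mm⁴
I = 1.141×10^4 mm⁴ = 1.141×10^-8 m⁴
Effective length L_e = K·L = 1 × 1.43 = 1.430 m
P_cr = π²EI / L_e² = π² × 113×10⁹ × 1.141×10^-8 / 1.430² = 6.224×10^3 N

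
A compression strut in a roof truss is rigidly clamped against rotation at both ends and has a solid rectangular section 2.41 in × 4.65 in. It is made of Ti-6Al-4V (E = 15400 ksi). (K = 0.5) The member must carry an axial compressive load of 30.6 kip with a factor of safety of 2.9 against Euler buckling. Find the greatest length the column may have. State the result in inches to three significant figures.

Buckling occurs about the weak axis: I_min = h·b³/12 with b = 2.41 in (the shorter side).
I_min = 4.65×2.41³/12 = 5.424 in⁴
Required critical load P_cr = n·P = 2.9 × 30.6 = 88.74 kip = 8.874×10^4 lb
From P_cr = π²EI/(K·L)²:  L = (1/K)·√(π²EI/P_cr) = (1/0.5)·√(π²×1.54×10^7×5.424/8.874×10^4)
L = 193 in

L_max ≈ 193 in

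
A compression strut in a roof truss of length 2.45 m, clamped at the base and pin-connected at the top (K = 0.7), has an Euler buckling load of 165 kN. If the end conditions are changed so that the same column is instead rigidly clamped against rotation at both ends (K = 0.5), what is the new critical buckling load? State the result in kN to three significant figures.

P_cr ≈ 323 kN

P_cr ∝ 1/K², so P_cr,new = P_cr,old × (K_old/K_new)² = 165 × (0.7/0.5)²
= 165 × 1.960 = 323 kN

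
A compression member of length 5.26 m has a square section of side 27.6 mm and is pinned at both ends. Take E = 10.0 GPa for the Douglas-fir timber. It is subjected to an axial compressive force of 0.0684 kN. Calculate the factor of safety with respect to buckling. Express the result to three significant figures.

n ≈ 2.52

I = a⁴/12 = 27.6⁴/12 = 4.836×10^4 mm⁴
I = 4.836×10^4 mm⁴ = 4.836×10^-8 m⁴
Effective length L_e = K·L = 1 × 5.26 = 5.260 m
P_cr = π²EI / L_e² = π² × 10.0×10⁹ × 4.836×10^-8 / 5.260² = 172.5 N
Factor of safety n = P_cr / P = 0.17250 / 0.0684 = 2.52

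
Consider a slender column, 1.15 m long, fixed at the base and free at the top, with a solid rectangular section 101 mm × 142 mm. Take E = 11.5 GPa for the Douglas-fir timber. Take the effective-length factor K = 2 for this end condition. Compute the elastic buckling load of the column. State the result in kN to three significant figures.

P_cr ≈ 262 kN

Buckling occurs about the weak axis: I_min = h·b³/12 with b = 101 mm (the shorter side).
I_min = 142×101³/12 = 1.219×10^7 mm⁴
I = 1.219×10^7 mm⁴ = 1.219×10^-5 m⁴
Effective length L_e = K·L = 2 × 1.15 = 2.300 m
P_cr = π²EI / L_e² = π² × 11.5×10⁹ × 1.219×10^-5 / 2.300² = 2.616×10^5 N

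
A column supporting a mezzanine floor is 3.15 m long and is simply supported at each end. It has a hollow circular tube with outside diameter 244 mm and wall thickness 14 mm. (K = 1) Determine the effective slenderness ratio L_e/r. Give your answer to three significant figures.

Inner diameter d_i = 244 − 2×14 = 216.0 mm
I = π(d_o⁴ − d_i⁴)/64 = π(244⁴ − 216.0⁴)/64 = 6.714×10^7 mm⁴
A = 1.012×10^4 mm²;  r_min = √(I/A) = √(6.714×10^7/1.012×10^4) = 81.47 mm
L_e = K·L = 1 × 3.15 m = 3.150 m = 3150.0 mm
λ = L_e / r_min = 3150.0 / 81.47 = 38.7

λ ≈ 38.7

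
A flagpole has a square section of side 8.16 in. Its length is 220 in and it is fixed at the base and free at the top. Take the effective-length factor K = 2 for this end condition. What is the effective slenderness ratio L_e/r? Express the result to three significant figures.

For a square r = a/√12 = 8.16/√12 = 2.356 in
L_e = K·L = 2 × 220 = 440.0 in
λ = L_e / r_min = 440.00 / 2.356 = 187

λ ≈ 187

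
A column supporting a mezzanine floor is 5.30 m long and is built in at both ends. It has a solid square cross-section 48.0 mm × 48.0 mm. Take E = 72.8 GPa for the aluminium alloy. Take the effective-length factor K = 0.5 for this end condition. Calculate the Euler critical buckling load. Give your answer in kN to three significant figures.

P_cr ≈ 45.3 kN

I = a⁴/12 = 48.0⁴/12 = 4.424×10^5 mm⁴
I = 4.424×10^5 mm⁴ = 4.424×10^-7 m⁴
Effective length L_e = K·L = 0.5 × 5.30 = 2.650 m
P_cr = π²EI / L_e² = π² × 72.8×10⁹ × 4.424×10^-7 / 2.650² = 4.526×10^4 N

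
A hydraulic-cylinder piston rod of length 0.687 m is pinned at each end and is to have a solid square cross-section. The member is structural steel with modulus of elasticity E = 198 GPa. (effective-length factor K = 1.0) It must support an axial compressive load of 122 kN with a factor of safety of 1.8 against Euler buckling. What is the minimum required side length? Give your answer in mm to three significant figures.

a ≈ 28.2 mm

Required P_cr = n·P = 1.8 × 122 = 219.6 kN
L_e = K·L = 1 × 0.687 = 0.6870 m
Required I = P_cr·L_e²/(π²E) = 2.196×10^5 × 0.6870² / (π² × 1.98×10^11) = 5.304×10^-8 m⁴
I_req = 5.304×10^4 mm⁴
Solid square: I = a⁴/12  ⇒  a = (12I)^(1/4) = (12×5.304×10^4)^(1/4) = 28.2 mm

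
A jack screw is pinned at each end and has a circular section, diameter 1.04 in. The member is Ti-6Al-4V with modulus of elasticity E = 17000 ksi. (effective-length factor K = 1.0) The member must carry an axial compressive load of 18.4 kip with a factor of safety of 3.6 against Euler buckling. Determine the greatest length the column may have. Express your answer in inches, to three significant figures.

L_max ≈ 12.1 in

I = πd⁴/64 = π×1.04⁴/64 = 5.743×10^-2 in⁴
Required critical load P_cr = n·P = 3.6 × 18.4 = 66.24 kip = 6.624×10^4 lb
From P_cr = π²EI/(K·L)²:  L = (1/K)·√(π²EI/P_cr) = (1/1)·√(π²×1.70×10^7×5.743×10^-2/6.624×10^4)
L = 12.1 in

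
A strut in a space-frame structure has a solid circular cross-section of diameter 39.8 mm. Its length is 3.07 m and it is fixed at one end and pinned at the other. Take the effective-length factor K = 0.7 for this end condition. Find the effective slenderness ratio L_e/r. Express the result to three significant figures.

λ ≈ 216

For a solid circle r = d/4 = 39.8/4 = 9.950 mm
L_e = K·L = 0.7 × 3.07 m = 2.149 m = 2149.0 mm
λ = L_e / r_min = 2149.0 / 9.950 = 216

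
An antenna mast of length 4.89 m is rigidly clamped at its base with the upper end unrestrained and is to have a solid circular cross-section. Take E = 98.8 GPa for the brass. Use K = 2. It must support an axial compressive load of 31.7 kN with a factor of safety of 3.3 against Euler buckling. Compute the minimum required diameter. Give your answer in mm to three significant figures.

d ≈ 120 mm

Required P_cr = n·P = 3.3 × 31.7 = 104.6 kN
L_e = K·L = 2 × 4.89 = 9.780 m
Required I = P_cr·L_e²/(π²E) = 1.046×10^5 × 9.780² / (π² × 9.88×10^10) = 1.026×10^-5 m⁴
I_req = 1.026×10^7 mm⁴
Solid circle: I = πd⁴/64  ⇒  d = (64I/π)^(1/4) = (64×1.026×10^7/π)^(1/4) = 120 mm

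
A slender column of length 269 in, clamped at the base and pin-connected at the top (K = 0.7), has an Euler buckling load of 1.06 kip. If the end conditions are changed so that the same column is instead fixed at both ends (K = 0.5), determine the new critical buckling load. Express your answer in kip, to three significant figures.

P_cr ≈ 2.08 kip

P_cr ∝ 1/K², so P_cr,new = P_cr,old × (K_old/K_new)² = 1.06 × (0.7/0.5)²
= 1.06 × 1.960 = 2.08 kip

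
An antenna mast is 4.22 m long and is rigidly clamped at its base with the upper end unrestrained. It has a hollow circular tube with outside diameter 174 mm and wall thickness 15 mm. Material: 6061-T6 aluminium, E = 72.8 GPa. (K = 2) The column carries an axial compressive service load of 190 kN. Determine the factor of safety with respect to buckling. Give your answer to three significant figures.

n ≈ 1.27

Inner diameter d_i = 174 − 2×15 = 144.0 mm
I = π(d_o⁴ − d_i⁴)/64 = π(174⁴ − 144.0⁴)/64 = 2.389×10^7 mm⁴
I = 2.389×10^7 mm⁴ = 2.389×10^-5 m⁴
Effective length L_e = K·L = 2 × 4.22 = 8.440 m
P_cr = π²EI / L_e² = π² × 72.8×10⁹ × 2.389×10^-5 / 8.440² = 2.410×10^5 N
Factor of safety n = P_cr / P = 240.96 / 190 = 1.27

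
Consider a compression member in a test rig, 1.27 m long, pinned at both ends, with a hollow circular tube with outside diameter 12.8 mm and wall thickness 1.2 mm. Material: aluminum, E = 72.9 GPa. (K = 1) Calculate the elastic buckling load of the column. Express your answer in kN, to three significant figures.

P_cr ≈ 0.332 kN

Inner diameter d_i = 12.8 − 2×1.2 = 10.40 mm
I = π(d_o⁴ − d_i⁴)/64 = π(12.8⁴ − 10.40⁴)/64 = 743.4 mm⁴
I = 743.4 mm⁴ = 7.434×10^-10 m⁴
Effective length L_e = K·L = 1 × 1.27 = 1.270 m
P_cr = π²EI / L_e² = π² × 72.9×10⁹ × 7.434×10^-10 / 1.270² = 331.6 N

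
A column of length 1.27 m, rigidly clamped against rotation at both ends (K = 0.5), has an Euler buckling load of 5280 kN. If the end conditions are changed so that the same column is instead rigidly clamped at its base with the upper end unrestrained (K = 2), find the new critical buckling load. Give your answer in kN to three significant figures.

P_cr ∝ 1/K², so P_cr,new = P_cr,old × (K_old/K_new)² = 5280 × (0.5/2)²
= 5280 × 0.06250 = 330 kN

P_cr ≈ 330 kN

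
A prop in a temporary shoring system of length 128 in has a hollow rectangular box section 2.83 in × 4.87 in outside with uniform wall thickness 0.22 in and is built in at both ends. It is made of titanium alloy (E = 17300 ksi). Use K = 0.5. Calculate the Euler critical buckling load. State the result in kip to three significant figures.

Inner dimensions: h_i = 4.87 − 2×0.22 = 4.430 in, b_i = 2.83 − 2×0.22 = 2.390 in
Weak-axis I_min = (h_o·b_o³ − h_i·b_i³)/12 with b_o = 2.83, b_i = 2.390 in (shorter outer/inner sides).
I_min = (4.87×2.83³ − 4.430×2.390³)/12 = 4.158 in⁴
Effective length L_e = K·L = 0.5 × 128 = 64.00 in
P_cr = π²EI / L_e² = π² × 17300×10³ × 4.158 / 64.00² = 1.733×10^5 lb

P_cr ≈ 173 kip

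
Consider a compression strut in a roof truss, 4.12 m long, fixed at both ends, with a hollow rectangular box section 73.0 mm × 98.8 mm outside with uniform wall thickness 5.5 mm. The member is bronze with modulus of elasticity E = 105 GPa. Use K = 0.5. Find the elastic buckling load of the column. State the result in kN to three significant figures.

P_cr ≈ 356 kN

Inner dimensions: h_i = 98.8 − 2×5.5 = 87.80 mm, b_i = 73.0 − 2×5.5 = 62.00 mm
Weak-axis I_min = (h_o·b_o³ − h_i·b_i³)/12 with b_o = 73.0, b_i = 62.00 mm (shorter outer/inner sides).
I_min = (98.8×73.0³ − 87.80×62.00³)/12 = 1.459×10^6 mm⁴
I = 1.459×10^6 mm⁴ = 1.459×10^-6 m⁴
Effective length L_e = K·L = 0.5 × 4.12 = 2.060 m
P_cr = π²EI / L_e² = π² × 105×10⁹ × 1.459×10^-6 / 2.060² = 3.563×10^5 N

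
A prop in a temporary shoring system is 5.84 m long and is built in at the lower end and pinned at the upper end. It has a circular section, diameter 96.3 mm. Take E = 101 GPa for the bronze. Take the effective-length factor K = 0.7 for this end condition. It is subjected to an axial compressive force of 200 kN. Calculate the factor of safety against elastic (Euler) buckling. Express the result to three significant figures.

I = πd⁴/64 = π×96.3⁴/64 = 4.222×10^6 mm⁴
I = 4.222×10^6 mm⁴ = 4.222×10^-6 m⁴
Effective length L_e = K·L = 0.7 × 5.84 = 4.088 m
P_cr = π²EI / L_e² = π² × 101×10⁹ × 4.222×10^-6 / 4.088² = 2.518×10^5 N
Factor of safety n = P_cr / P = 251.81 / 200 = 1.26

n ≈ 1.26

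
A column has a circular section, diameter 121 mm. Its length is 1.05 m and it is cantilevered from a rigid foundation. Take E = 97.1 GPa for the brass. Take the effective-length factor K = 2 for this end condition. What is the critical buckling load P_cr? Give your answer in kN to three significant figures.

P_cr ≈ 2290 kN

I = πd⁴/64 = π×121⁴/64 = 1.052×10^7 mm⁴
I = 1.052×10^7 mm⁴ = 1.052×10^-5 m⁴
Effective length L_e = K·L = 2 × 1.05 = 2.100 m
P_cr = π²EI / L_e² = π² × 97.1×10⁹ × 1.052×10^-5 / 2.100² = 2.287×10^6 N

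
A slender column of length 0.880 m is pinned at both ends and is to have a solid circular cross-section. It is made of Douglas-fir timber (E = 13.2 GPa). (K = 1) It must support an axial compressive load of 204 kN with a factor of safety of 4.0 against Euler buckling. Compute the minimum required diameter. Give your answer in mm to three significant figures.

Required P_cr = n·P = 4.0 × 204 = 816.0 kN
L_e = K·L = 1 × 0.880 = 0.8800 m
Required I = P_cr·L_e²/(π²E) = 8.160×10^5 × 0.8800² / (π² × 1.32×10^10) = 4.850×10^-6 m⁴
I_req = 4.850×10^6 mm⁴
Solid circle: I = πd⁴/64  ⇒  d = (64I/π)^(1/4) = (64×4.850×10^6/π)^(1/4) = 99.7 mm

d ≈ 99.7 mm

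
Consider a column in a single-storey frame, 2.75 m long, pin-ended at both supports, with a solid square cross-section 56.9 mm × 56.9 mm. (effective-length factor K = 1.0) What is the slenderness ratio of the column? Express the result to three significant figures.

λ ≈ 167

For a square r = a/√12 = 56.9/√12 = 16.43 mm
L_e = K·L = 1 × 2.75 m = 2.750 m = 2750.0 mm
λ = L_e / r_min = 2750.0 / 16.43 = 167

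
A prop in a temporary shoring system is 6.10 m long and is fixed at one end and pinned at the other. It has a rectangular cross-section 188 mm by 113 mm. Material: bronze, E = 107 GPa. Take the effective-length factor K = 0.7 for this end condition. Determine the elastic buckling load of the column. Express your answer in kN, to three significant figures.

Buckling occurs about the weak axis: I_min = h·b³/12 with b = 113 mm (the shorter side).
I_min = 188×113³/12 = 2.261×10^7 mm⁴
I = 2.261×10^7 mm⁴ = 2.261×10^-5 m⁴
Effective length L_e = K·L = 0.7 × 6.10 = 4.270 m
P_cr = π²EI / L_e² = π² × 107×10⁹ × 2.261×10^-5 / 4.270² = 1.309×10^6 N

P_cr ≈ 1310 kN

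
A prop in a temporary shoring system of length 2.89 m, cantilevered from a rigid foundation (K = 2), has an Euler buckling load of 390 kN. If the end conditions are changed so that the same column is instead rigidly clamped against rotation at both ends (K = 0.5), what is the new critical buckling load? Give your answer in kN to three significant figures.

P_cr ≈ 6240 kN

P_cr ∝ 1/K², so P_cr,new = P_cr,old × (K_old/K_new)² = 390 × (2/0.5)²
= 390 × 16.00 = 6240 kN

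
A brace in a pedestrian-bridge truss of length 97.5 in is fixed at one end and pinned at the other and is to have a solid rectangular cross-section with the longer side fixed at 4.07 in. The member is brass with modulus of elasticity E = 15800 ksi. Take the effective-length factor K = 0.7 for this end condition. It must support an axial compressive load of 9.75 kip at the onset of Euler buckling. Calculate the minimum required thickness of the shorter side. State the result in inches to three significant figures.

L_e = K·L = 0.7 × 97.5 = 68.25 in
Required I = P_cr·L_e²/(π²E) = 9.750×10^3 × 68.25² / (π² × 1.58×10^7) = 0.2912 in⁴
Rectangle, weak axis: I_min = h·b³/12 with h = 4.07 in fixed  ⇒  b = (12I/h)^(1/3) = 0.950 in

b ≈ 0.950 in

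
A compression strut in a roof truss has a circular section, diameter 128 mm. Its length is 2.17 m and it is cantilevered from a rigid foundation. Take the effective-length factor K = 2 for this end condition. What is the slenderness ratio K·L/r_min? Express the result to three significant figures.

For a solid circle r = d/4 = 128/4 = 32.00 mm
L_e = K·L = 2 × 2.17 m = 4.340 m = 4340.0 mm
λ = L_e / r_min = 4340.0 / 32.00 = 136

λ ≈ 136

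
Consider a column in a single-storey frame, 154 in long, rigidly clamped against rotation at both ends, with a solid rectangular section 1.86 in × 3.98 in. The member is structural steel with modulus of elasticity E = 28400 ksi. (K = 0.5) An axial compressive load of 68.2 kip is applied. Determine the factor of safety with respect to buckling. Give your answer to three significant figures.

n ≈ 1.48

Buckling occurs about the weak axis: I_min = h·b³/12 with b = 1.86 in (the shorter side).
I_min = 3.98×1.86³/12 = 2.134 in⁴
Effective length L_e = K·L = 0.5 × 154 = 77.00 in
P_cr = π²EI / L_e² = π² × 28400×10³ × 2.134 / 77.00² = 1.009×10^5 lb
Factor of safety n = P_cr / P = 100.90 / 68.2 = 1.48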